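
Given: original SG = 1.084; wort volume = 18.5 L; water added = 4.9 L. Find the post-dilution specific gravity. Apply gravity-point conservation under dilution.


SG_new = 1 + (SG_old − 1)·V_old/(V_old + V_water)
pts = (1.084 − 1)·1000·18.5/(18.5 + 4.9) = 66.4103
SG_new = 1 + 66.4103/1000

1.0664


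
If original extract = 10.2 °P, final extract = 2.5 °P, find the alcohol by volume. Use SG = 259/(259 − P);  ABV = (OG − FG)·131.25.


OG = 259/(259 − 10.2) = 1.0410
FG = 259/(259 − 2.5) = 1.0097
ABV = (1.0410 − 1.0097)·131.25

4.1016 % ABV


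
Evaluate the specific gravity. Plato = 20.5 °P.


SG = 259/(259 − P)
SG = 259/(259 − 20.5)

1.0860


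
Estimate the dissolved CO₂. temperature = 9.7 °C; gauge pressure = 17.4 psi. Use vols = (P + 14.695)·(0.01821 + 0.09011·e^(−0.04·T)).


vols = (17.4 + 14.695)·(0.01821 + 0.09011·e^(−0.04·9.7))

2.5465 volumes


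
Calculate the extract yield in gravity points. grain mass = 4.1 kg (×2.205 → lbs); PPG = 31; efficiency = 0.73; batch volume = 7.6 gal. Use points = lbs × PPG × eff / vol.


lbs = 4.1 × 2.205 = 9.0405
points = 9.0405 × 31 × 0.73 / 7.6

26.9193 points


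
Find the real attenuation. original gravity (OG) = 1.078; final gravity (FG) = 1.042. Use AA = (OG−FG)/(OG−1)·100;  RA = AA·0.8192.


AA = (1.078 − 1.042)/(1.078 − 1)·100 = 46.1538
RA = 46.1538·0.8192

37.8092 %


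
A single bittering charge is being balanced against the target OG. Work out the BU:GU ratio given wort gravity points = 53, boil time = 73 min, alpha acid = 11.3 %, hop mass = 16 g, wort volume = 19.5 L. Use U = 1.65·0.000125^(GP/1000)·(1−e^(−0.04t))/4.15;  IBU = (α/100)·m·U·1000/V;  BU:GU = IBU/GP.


U = 1.65·0.000125^(53/1000)·(1−e^(−0.04·73))/4.15 = 0.2336
IBU = (11.3/100)·16·0.2336·1000/19.5 = 21.6600
BU:GU = 21.6600/53

0.4087


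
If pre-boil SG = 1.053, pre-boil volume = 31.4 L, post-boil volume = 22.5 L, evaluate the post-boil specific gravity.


SG_post = 1 + (SG_pre − 1)·V_pre/V_post
pts_pre = (1.053 − 1)·1000 = 53.0000
pts_post = 53.0000·31.4/22.5 = 73.9644
SG_post = 1 + 73.9644/1000

1.0740


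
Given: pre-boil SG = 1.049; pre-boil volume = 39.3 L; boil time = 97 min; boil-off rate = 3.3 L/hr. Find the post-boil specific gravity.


V_post = V_pre − rate·(t/60);  SG_post = 1 + (SG_pre−1)·V_pre/V_post
V_post = 39.3 − 3.3·(97/60) = 33.9650
SG_post = 1 + (1.049 − 1)·39.3/33.9650

1.0567


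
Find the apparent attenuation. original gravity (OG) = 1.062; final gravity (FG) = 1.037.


AA = (OG − FG)/(OG − 1) · 100
AA = (1.062 − 1.037)/(1.062 − 1) · 100

40.3226 %


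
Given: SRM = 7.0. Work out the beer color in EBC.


EBC = SRM · 1.97
EBC = 7.0 · 1.97

13.7900 EBC


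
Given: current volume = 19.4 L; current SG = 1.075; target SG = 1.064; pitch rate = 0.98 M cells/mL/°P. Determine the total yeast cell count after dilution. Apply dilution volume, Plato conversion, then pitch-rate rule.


V_w = V·((SG_c−1)/(SG_t−1)−1);  °P = 259 − 259/SG_t;  cells = rate·(V+V_w)·°P
V_w = 19.4·((1.075−1)/(1.064−1)−1) = 3.3344
V_final = 19.4 + 3.3344 = 22.7344
°P = 259 − 259/1.064 = 15.5789
cells = 0.98·22.7344·15.5789

347.0941 billion cells


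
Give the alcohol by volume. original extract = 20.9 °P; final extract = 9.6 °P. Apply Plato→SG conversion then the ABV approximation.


SG = 259/(259 − P);  ABV = (OG − FG)·131.25
OG = 259/(259 − 20.9) = 1.0878
FG = 259/(259 − 9.6) = 1.0385
ABV = (1.0878 − 1.0385)·131.25

6.4688 % ABV


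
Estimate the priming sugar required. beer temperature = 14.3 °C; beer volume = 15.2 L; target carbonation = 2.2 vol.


residual = 14.695·(0.01821 + 0.09011·e^(−0.04·T));  sugar = (target − residual)·4.0·V
residual = 14.695·(0.01821 + 0.09011·e^(−0.04·14.3)) = 1.0149
sugar = (2.2 − 1.0149)·4.0·15.2

72.0511 g


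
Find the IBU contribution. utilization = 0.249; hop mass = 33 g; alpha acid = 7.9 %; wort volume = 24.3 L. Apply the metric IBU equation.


IBU = (α/100)·mass·U·1000 / V
IBU = (7.9/100)·33·0.249·1000 / 24.3

26.7137 IBU


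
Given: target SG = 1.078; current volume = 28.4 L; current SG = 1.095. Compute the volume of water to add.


V_water = V·((SG_curr − 1)/(SG_target − 1) − 1)
V_water = 28.4·((1.095 − 1)/(1.078 − 1) − 1)

6.1897 L


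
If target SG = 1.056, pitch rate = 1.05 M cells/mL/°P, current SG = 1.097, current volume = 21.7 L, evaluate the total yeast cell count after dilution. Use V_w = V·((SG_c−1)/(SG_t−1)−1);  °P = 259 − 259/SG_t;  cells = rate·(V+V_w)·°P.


V_w = 21.7·((1.097−1)/(1.056−1)−1) = 15.8875
V_final = 21.7 + 15.8875 = 37.5875
°P = 259 − 259/1.056 = 13.7348
cells = 1.05·37.5875·13.7348

542.0715 billion cells


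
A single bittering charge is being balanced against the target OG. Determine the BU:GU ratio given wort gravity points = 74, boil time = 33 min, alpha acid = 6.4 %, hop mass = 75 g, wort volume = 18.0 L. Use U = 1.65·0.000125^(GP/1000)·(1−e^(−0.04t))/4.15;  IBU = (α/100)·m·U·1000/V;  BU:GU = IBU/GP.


U = 1.65·0.000125^(74/1000)·(1−e^(−0.04·33))/4.15 = 0.1498
IBU = (6.4/100)·75·0.1498·1000/18.0 = 39.9576
BU:GU = 39.9576/74

0.5400


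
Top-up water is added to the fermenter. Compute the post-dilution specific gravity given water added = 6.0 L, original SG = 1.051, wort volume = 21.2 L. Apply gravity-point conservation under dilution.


SG_new = 1 + (SG_old − 1)·V_old/(V_old + V_water)
pts = (1.051 − 1)·1000·21.2/(21.2 + 6.0) = 39.7500
SG_new = 1 + 39.7500/1000

1.0397


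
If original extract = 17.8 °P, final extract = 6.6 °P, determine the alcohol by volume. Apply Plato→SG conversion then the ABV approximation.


SG = 259/(259 − P);  ABV = (OG − FG)·131.25
OG = 259/(259 − 17.8) = 1.0738
FG = 259/(259 − 6.6) = 1.0261
ABV = (1.0738 − 1.0261)·131.25

6.2539 % ABV


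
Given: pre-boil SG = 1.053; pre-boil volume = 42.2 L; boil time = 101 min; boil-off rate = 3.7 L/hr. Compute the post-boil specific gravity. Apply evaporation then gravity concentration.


V_post = V_pre − rate·(t/60);  SG_post = 1 + (SG_pre−1)·V_pre/V_post
V_post = 42.2 − 3.7·(101/60) = 35.9717
SG_post = 1 + (1.053 − 1)·42.2/35.9717

1.0622


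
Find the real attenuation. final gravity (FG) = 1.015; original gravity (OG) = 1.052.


AA = (OG−FG)/(OG−1)·100;  RA = AA·0.8192
AA = (1.052 − 1.015)/(1.052 − 1)·100 = 71.1538
RA = 71.1538·0.8192

58.2892 %


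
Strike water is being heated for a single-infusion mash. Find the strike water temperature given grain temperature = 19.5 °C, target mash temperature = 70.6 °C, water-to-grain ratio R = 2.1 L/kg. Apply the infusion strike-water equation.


T_strike = (0.41/R)·(T_mash − T_grain) + T_mash
T_strike = (0.41/2.1)·(70.6 − 19.5) + 70.6

80.5767 °C


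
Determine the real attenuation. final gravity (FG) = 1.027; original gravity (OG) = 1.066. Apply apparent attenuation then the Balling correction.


AA = (OG−FG)/(OG−1)·100;  RA = AA·0.8192
AA = (1.066 − 1.027)/(1.066 − 1)·100 = 59.0909
RA = 59.0909·0.8192

48.4073 %


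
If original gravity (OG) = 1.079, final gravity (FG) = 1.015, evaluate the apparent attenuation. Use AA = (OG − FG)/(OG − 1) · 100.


AA = (1.079 − 1.015)/(1.079 − 1) · 100

81.0127 %


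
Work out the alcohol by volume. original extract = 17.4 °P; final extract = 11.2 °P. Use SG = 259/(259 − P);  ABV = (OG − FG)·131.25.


OG = 259/(259 − 17.4) = 1.0720
FG = 259/(259 − 11.2) = 1.0452
ABV = (1.0720 − 1.0452)·131.25

3.5204 % ABV


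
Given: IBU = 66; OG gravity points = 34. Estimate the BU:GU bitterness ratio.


BU:GU = IBU / OG_points
BU:GU = 66 / 34

1.9412


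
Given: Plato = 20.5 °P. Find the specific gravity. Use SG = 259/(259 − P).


SG = 259/(259 − 20.5)

1.0860


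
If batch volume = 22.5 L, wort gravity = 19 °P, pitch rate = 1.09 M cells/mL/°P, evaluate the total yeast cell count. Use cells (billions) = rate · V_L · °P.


cells = 1.09 · 22.5 · 19

465.9750 billion cells


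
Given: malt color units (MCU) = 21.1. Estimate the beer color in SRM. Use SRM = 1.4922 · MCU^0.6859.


SRM = 1.4922 · 21.1^0.6859

12.0824 SRM


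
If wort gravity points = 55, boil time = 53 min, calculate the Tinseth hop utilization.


U = 1.65·0.000125^(GP/1000) · (1 − e^(−0.04·t))/4.15
bigness = 1.65·0.000125^(55/1000) = 1.0065
boil_factor = (1 − e^(−0.04·53))/4.15 = 0.2120
U = 1.0065 · 0.2120

0.2134


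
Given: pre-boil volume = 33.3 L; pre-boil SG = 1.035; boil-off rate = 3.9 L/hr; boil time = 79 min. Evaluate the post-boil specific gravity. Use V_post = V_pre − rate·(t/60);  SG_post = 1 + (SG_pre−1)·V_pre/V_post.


V_post = 33.3 − 3.9·(79/60) = 28.1650
SG_post = 1 + (1.035 − 1)·33.3/28.1650

1.0414


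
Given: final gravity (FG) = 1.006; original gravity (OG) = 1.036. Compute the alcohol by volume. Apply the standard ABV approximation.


ABV = (OG − FG) · 131.25
ABV = (1.036 − 1.006) · 131.25

3.9375 % ABV


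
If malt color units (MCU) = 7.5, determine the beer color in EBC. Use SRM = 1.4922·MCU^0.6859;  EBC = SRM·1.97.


SRM = 1.4922·7.5^0.6859 = 5.9434
EBC = 5.9434·1.97

11.7084 EBC


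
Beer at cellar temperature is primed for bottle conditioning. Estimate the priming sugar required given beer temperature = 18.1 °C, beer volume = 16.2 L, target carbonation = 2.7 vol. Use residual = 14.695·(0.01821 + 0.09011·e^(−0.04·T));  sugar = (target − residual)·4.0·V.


residual = 14.695·(0.01821 + 0.09011·e^(−0.04·18.1)) = 0.9096
sugar = (2.7 − 0.9096)·4.0·16.2

116.0203 g


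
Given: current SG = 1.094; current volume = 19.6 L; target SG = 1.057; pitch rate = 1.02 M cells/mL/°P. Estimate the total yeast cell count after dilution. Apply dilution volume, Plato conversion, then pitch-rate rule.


V_w = V·((SG_c−1)/(SG_t−1)−1);  °P = 259 − 259/SG_t;  cells = rate·(V+V_w)·°P
V_w = 19.6·((1.094−1)/(1.057−1)−1) = 12.7228
V_final = 19.6 + 12.7228 = 32.3228
°P = 259 − 259/1.057 = 13.9669
cells = 1.02·32.3228·13.9669

460.4780 billion cells


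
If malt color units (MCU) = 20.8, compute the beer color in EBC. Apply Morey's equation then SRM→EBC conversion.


SRM = 1.4922·MCU^0.6859;  EBC = SRM·1.97
SRM = 1.4922·20.8^0.6859 = 11.9643
EBC = 11.9643·1.97

23.5696 EBC


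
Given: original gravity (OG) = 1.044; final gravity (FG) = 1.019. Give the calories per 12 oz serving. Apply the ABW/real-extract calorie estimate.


ABW = (OG−FG)·131.25·0.79/FG;  °P = 259 − 259/SG (for OG→OE and FG→AE);  RE = 0.1808·OE + 0.8192·AE;  Cal = (6.9·ABW + 4·(RE−0.1))·FG·3.55
ABW = (1.044 − 1.019)·131.25·0.79/1.019 = 2.5439
OE = 259 − 259/1.044 = 10.9157 °P
AE = 259 − 259/1.019 = 4.8292 °P
RE = 0.1808·10.9157 + 0.8192·4.8292 = 5.9297 °P
Cal = (6.9·2.5439 + 4·(5.9297−0.1))·1.019·3.55

147.8499 kcal


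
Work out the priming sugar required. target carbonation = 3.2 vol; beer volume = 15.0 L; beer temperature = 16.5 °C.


residual = 14.695·(0.01821 + 0.09011·e^(−0.04·T));  sugar = (target − residual)·4.0·V
residual = 14.695·(0.01821 + 0.09011·e^(−0.04·16.5)) = 0.9520
sugar = (3.2 − 0.9520)·4.0·15.0

134.8804 g


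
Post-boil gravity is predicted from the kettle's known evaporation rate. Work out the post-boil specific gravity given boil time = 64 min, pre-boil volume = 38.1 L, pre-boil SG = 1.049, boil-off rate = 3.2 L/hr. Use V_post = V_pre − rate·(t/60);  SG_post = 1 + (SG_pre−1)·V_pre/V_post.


V_post = 38.1 − 3.2·(64/60) = 34.6867
SG_post = 1 + (1.049 − 1)·38.1/34.6867

1.0538


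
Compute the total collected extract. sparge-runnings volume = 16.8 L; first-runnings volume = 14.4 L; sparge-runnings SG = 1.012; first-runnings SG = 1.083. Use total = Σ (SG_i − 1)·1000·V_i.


first = (1.083 − 1)·1000·14.4 = 1195.2000
sparge = (1.012 − 1)·1000·16.8 = 201.6000
total = 1195.2000 + 201.6000

1396.8000 gravity·L


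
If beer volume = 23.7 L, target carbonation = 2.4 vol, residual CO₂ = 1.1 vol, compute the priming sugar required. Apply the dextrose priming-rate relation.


sugar = (target − residual)·4.0·V
sugar = (2.4 − 1.1)·4.0·23.7

123.2400 g


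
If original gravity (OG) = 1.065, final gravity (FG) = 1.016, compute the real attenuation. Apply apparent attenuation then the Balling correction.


AA = (OG−FG)/(OG−1)·100;  RA = AA·0.8192
AA = (1.065 − 1.016)/(1.065 − 1)·100 = 75.3846
RA = 75.3846·0.8192

61.7551 %


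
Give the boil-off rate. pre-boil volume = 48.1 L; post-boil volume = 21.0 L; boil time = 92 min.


rate = (V_pre − V_post) / (t_min/60)
rate = (48.1 − 21.0) / (92/60)

17.6739 L/hr


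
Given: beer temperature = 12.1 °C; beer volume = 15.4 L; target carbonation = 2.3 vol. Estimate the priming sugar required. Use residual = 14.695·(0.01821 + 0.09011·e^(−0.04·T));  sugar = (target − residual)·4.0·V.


residual = 14.695·(0.01821 + 0.09011·e^(−0.04·12.1)) = 1.0837
sugar = (2.3 − 1.0837)·4.0·15.4

74.9243 g


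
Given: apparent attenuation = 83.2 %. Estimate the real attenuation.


RA = AA · 0.8192
RA = 83.2 · 0.8192

68.1574 %


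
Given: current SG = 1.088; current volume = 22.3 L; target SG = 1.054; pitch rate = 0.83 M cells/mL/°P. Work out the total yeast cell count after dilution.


V_w = V·((SG_c−1)/(SG_t−1)−1);  °P = 259 − 259/SG_t;  cells = rate·(V+V_w)·°P
V_w = 22.3·((1.088−1)/(1.054−1)−1) = 14.0407
V_final = 22.3 + 14.0407 = 36.3407
°P = 259 − 259/1.054 = 13.2694
cells = 0.83·36.3407·13.2694

400.2440 billion cells


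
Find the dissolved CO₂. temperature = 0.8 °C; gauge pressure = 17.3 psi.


vols = (P + 14.695)·(0.01821 + 0.09011·e^(−0.04·T))
vols = (17.3 + 14.695)·(0.01821 + 0.09011·e^(−0.04·0.8))

3.3749 volumes


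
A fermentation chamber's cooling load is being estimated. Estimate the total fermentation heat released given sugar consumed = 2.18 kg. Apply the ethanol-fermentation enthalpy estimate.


Q = m_sugar · 590 kJ/kg
Q = 2.18 · 590

1286.2000 kJ


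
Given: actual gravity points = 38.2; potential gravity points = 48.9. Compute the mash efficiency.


efficiency = actual / potential × 100
efficiency = 38.2 / 48.9 × 100

78.1186 %


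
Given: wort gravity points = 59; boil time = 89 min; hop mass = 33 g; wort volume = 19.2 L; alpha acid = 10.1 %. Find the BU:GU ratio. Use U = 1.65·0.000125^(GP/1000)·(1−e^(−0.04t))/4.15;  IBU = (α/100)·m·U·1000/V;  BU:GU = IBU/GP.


U = 1.65·0.000125^(59/1000)·(1−e^(−0.04·89))/4.15 = 0.2273
IBU = (10.1/100)·33·0.2273·1000/19.2 = 39.4601
BU:GU = 39.4601/59

0.6688


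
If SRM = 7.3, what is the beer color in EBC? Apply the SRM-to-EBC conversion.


EBC = SRM · 1.97
EBC = 7.3 · 1.97

14.3810 EBC


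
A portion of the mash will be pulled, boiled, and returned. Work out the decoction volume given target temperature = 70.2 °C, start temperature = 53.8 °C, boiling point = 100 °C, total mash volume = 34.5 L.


V_dec = V_total·(T_target − T_start)/(T_boil − T_start)
V_dec = 34.5·(70.2 − 53.8)/(100 − 53.8)

12.2468 L


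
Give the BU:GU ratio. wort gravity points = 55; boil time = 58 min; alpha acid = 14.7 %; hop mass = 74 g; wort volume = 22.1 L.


U = 1.65·0.000125^(GP/1000)·(1−e^(−0.04t))/4.15;  IBU = (α/100)·m·U·1000/V;  BU:GU = IBU/GP
U = 1.65·0.000125^(55/1000)·(1−e^(−0.04·58))/4.15 = 0.2187
IBU = (14.7/100)·74·0.2187·1000/22.1 = 107.6459
BU:GU = 107.6459/55

1.9572


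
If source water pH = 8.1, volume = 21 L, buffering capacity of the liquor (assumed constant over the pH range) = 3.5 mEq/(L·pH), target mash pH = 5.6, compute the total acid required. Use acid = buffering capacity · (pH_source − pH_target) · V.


acid = 3.5 · (8.1 − 5.6) · 21

183.7500 mEq


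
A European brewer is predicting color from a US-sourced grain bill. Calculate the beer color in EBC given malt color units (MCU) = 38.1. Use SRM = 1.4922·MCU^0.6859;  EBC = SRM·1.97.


SRM = 1.4922·38.1^0.6859 = 18.1211
EBC = 18.1211·1.97

35.6985 EBC


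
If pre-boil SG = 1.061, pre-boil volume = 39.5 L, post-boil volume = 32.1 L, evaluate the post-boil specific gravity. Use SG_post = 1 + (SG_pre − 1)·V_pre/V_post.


pts_pre = (1.061 − 1)·1000 = 61.0000
pts_post = 61.0000·39.5/32.1 = 75.0623
SG_post = 1 + 75.0623/1000

1.0751


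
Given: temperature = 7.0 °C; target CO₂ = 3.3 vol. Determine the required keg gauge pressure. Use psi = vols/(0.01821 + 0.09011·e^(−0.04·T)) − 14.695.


psi = 3.3/(0.01821 + 0.09011·e^(−0.04·7.0)) − 14.695

23.5376 psi


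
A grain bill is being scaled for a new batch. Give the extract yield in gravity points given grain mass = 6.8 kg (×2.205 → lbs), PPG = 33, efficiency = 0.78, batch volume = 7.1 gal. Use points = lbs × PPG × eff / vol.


lbs = 6.8 × 2.205 = 14.9940
points = 14.9940 × 33 × 0.78 / 7.1

54.3585 points


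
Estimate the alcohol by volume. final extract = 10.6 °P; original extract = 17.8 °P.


SG = 259/(259 − P);  ABV = (OG − FG)·131.25
OG = 259/(259 − 17.8) = 1.0738
FG = 259/(259 − 10.6) = 1.0427
ABV = (1.0738 − 1.0427)·131.25

4.0851 % ABV


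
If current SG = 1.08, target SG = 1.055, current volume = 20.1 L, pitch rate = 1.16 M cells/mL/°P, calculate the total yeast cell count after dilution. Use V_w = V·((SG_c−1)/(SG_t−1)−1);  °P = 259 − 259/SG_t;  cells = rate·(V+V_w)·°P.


V_w = 20.1·((1.08−1)/(1.055−1)−1) = 9.1364
V_final = 20.1 + 9.1364 = 29.2364
°P = 259 − 259/1.055 = 13.5024
cells = 1.16·29.2364·13.5024

457.9218 billion cells


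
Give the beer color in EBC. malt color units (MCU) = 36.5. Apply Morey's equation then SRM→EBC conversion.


SRM = 1.4922·MCU^0.6859;  EBC = SRM·1.97
SRM = 1.4922·36.5^0.6859 = 17.5956
EBC = 17.5956·1.97

34.6633 EBC


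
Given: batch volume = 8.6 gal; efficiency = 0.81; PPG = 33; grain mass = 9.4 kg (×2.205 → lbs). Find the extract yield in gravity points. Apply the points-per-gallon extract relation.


points = lbs × PPG × eff / vol
lbs = 9.4 × 2.205 = 20.7270
points = 20.7270 × 33 × 0.81 / 8.6

64.4224 points


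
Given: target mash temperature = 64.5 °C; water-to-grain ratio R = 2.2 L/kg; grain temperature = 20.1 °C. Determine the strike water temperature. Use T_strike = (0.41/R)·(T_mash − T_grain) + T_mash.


T_strike = (0.41/2.2)·(64.5 − 20.1) + 64.5

72.7745 °C


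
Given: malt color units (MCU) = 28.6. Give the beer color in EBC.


SRM = 1.4922·MCU^0.6859;  EBC = SRM·1.97
SRM = 1.4922·28.6^0.6859 = 14.8850
EBC = 14.8850·1.97

29.3234 EBC


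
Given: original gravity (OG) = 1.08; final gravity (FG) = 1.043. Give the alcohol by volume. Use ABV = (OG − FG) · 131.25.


ABV = (1.08 − 1.043) · 131.25

4.8563 % ABV


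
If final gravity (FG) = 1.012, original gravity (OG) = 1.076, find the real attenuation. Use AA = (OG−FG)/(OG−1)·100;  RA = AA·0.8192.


AA = (1.076 − 1.012)/(1.076 − 1)·100 = 84.2105
RA = 84.2105·0.8192

68.9853 %


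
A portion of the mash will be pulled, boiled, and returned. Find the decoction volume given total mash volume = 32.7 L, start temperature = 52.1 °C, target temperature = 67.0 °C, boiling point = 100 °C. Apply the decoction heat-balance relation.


V_dec = V_total·(T_target − T_start)/(T_boil − T_start)
V_dec = 32.7·(67.0 − 52.1)/(100 − 52.1)

10.1718 L


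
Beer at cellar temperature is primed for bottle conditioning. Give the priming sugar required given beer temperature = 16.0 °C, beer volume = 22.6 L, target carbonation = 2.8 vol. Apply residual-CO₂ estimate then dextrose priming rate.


residual = 14.695·(0.01821 + 0.09011·e^(−0.04·T));  sugar = (target − residual)·4.0·V
residual = 14.695·(0.01821 + 0.09011·e^(−0.04·16.0)) = 0.9658
sugar = (2.8 − 0.9658)·4.0·22.6

165.8100 g


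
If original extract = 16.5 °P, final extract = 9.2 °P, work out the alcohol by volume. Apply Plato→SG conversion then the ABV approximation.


SG = 259/(259 − P);  ABV = (OG − FG)·131.25
OG = 259/(259 − 16.5) = 1.0680
FG = 259/(259 − 9.2) = 1.0368
ABV = (1.0680 − 1.0368)·131.25

4.0965 % ABV


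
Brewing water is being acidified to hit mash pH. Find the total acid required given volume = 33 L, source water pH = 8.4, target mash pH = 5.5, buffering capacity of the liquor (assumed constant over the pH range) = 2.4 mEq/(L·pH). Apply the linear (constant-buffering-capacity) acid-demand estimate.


acid = buffering capacity · (pH_source − pH_target) · V
acid = 2.4 · (8.4 − 5.5) · 33

229.6800 mEq


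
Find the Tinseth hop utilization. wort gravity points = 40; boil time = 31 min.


U = 1.65·0.000125^(GP/1000) · (1 − e^(−0.04·t))/4.15
bigness = 1.65·0.000125^(40/1000) = 1.1518
boil_factor = (1 − e^(−0.04·31))/4.15 = 0.1712
U = 1.1518 · 0.1712

0.1972


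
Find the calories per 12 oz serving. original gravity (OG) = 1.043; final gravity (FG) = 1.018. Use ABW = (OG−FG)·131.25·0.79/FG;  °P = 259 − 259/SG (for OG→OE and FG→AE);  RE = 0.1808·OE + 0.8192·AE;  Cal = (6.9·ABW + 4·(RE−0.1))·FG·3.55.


ABW = (1.043 − 1.018)·131.25·0.79/1.018 = 2.5464
OE = 259 − 259/1.043 = 10.6779 °P
AE = 259 − 259/1.018 = 4.5796 °P
RE = 0.1808·10.6779 + 0.8192·4.5796 = 5.6821 °P
Cal = (6.9·2.5464 + 4·(5.6821−0.1))·1.018·3.55

144.1888 kcal


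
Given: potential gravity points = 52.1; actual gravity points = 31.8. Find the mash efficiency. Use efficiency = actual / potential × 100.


efficiency = 31.8 / 52.1 × 100

61.0365 %


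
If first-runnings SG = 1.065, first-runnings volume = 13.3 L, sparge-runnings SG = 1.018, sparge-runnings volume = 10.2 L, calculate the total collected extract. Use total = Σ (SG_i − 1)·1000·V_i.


first = (1.065 − 1)·1000·13.3 = 864.5000
sparge = (1.018 − 1)·1000·10.2 = 183.6000
total = 864.5000 + 183.6000

1048.1000 gravity·L


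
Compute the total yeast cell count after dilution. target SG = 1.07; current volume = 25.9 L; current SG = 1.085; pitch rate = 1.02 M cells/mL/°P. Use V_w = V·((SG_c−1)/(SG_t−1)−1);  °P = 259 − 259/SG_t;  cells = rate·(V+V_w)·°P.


V_w = 25.9·((1.085−1)/(1.07−1)−1) = 5.5500
V_final = 25.9 + 5.5500 = 31.4500
°P = 259 − 259/1.07 = 16.9439
cells = 1.02·31.4500·16.9439

543.5442 billion cells


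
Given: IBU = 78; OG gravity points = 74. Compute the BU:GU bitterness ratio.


BU:GU = IBU / OG_points
BU:GU = 78 / 74

1.0541


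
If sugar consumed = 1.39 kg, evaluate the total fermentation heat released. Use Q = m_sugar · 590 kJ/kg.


Q = 1.39 · 590

820.1000 kJ


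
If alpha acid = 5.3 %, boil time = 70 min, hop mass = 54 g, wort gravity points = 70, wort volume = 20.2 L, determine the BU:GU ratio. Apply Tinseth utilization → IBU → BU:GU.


U = 1.65·0.000125^(GP/1000)·(1−e^(−0.04t))/4.15;  IBU = (α/100)·m·U·1000/V;  BU:GU = IBU/GP
U = 1.65·0.000125^(70/1000)·(1−e^(−0.04·70))/4.15 = 0.1991
IBU = (5.3/100)·54·0.1991·1000/20.2 = 28.2027
BU:GU = 28.2027/70

0.4029


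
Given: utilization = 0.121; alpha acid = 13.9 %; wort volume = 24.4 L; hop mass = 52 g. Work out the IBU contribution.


IBU = (α/100)·mass·U·1000 / V
IBU = (13.9/100)·52·0.121·1000 / 24.4

35.8438 IBU


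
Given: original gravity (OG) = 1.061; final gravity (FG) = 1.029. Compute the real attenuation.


AA = (OG−FG)/(OG−1)·100;  RA = AA·0.8192
AA = (1.061 − 1.029)/(1.061 − 1)·100 = 52.4590
RA = 52.4590·0.8192

42.9744 %


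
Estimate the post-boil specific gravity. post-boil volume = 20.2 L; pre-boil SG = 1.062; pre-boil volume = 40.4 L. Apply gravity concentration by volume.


SG_post = 1 + (SG_pre − 1)·V_pre/V_post
pts_pre = (1.062 − 1)·1000 = 62.0000
pts_post = 62.0000·40.4/20.2 = 124.0000
SG_post = 1 + 124.0000/1000

1.1240


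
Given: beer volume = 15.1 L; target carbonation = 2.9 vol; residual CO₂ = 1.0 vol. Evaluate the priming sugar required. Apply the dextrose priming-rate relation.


sugar = (target − residual)·4.0·V
sugar = (2.9 − 1.0)·4.0·15.1

114.7600 g


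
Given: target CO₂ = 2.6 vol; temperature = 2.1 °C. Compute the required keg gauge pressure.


psi = vols/(0.01821 + 0.09011·e^(−0.04·T)) − 14.695
psi = 2.6/(0.01821 + 0.09011·e^(−0.04·2.1)) − 14.695

11.0323 psi


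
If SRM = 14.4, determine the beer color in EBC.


EBC = SRM · 1.97
EBC = 14.4 · 1.97

28.3680 EBC


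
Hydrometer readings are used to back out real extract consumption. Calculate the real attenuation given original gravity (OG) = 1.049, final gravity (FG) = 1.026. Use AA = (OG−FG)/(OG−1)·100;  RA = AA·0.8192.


AA = (1.049 − 1.026)/(1.049 − 1)·100 = 46.9388
RA = 46.9388·0.8192

38.4522 %


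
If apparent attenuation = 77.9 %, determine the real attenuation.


RA = AA · 0.8192
RA = 77.9 · 0.8192

63.8157 %


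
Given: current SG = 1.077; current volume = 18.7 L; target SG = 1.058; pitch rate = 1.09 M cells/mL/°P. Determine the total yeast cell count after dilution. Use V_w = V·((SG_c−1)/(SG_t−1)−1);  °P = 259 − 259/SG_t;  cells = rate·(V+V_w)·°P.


V_w = 18.7·((1.077−1)/(1.058−1)−1) = 6.1259
V_final = 18.7 + 6.1259 = 24.8259
°P = 259 − 259/1.058 = 14.1985
cells = 1.09·24.8259·14.1985

384.2138 billion cells


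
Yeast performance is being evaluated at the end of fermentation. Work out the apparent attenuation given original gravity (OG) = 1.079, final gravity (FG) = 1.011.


AA = (OG − FG)/(OG − 1) · 100
AA = (1.079 − 1.011)/(1.079 − 1) · 100

86.0759 %


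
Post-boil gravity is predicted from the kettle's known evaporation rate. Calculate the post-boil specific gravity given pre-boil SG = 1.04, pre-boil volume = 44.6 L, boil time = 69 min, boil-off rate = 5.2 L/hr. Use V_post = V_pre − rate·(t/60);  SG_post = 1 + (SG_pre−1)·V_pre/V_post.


V_post = 44.6 − 5.2·(69/60) = 38.6200
SG_post = 1 + (1.04 − 1)·44.6/38.6200

1.0462


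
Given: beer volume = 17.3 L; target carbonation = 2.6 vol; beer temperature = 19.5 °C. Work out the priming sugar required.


residual = 14.695·(0.01821 + 0.09011·e^(−0.04·T));  sugar = (target − residual)·4.0·V
residual = 14.695·(0.01821 + 0.09011·e^(−0.04·19.5)) = 0.8746
sugar = (2.6 − 0.8746)·4.0·17.3

119.3976 g


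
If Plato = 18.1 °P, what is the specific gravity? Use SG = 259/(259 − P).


SG = 259/(259 − 18.1)

1.0751


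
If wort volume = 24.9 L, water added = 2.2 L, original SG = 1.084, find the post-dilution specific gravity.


SG_new = 1 + (SG_old − 1)·V_old/(V_old + V_water)
pts = (1.084 − 1)·1000·24.9/(24.9 + 2.2) = 77.1808
SG_new = 1 + 77.1808/1000

1.0772


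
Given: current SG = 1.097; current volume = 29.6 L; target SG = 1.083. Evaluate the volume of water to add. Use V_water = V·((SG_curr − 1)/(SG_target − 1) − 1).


V_water = 29.6·((1.097 − 1)/(1.083 − 1) − 1)

4.9928 L


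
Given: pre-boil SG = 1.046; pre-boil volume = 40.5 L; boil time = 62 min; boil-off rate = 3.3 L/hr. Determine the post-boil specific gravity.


V_post = V_pre − rate·(t/60);  SG_post = 1 + (SG_pre−1)·V_pre/V_post
V_post = 40.5 − 3.3·(62/60) = 37.0900
SG_post = 1 + (1.046 − 1)·40.5/37.0900

1.0502


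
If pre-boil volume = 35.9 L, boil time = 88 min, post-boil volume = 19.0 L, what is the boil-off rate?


rate = (V_pre − V_post) / (t_min/60)
rate = (35.9 − 19.0) / (88/60)

11.5227 L/hr


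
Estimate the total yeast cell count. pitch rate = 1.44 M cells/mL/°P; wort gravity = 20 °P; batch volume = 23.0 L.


cells (billions) = rate · V_L · °P
cells = 1.44 · 23.0 · 20

662.4000 billion cells


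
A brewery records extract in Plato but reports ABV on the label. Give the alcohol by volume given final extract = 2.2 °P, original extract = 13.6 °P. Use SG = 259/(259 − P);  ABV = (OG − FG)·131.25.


OG = 259/(259 − 13.6) = 1.0554
FG = 259/(259 − 2.2) = 1.0086
ABV = (1.0554 − 1.0086)·131.25

6.1494 % ABV


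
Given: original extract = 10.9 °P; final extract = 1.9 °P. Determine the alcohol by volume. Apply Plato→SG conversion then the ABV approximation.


SG = 259/(259 − P);  ABV = (OG − FG)·131.25
OG = 259/(259 − 10.9) = 1.0439
FG = 259/(259 − 1.9) = 1.0074
ABV = (1.0439 − 1.0074)·131.25

4.7964 % ABV


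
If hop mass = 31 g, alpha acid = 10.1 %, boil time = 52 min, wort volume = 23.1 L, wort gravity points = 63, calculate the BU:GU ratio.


U = 1.65·0.000125^(GP/1000)·(1−e^(−0.04t))/4.15;  IBU = (α/100)·m·U·1000/V;  BU:GU = IBU/GP
U = 1.65·0.000125^(63/1000)·(1−e^(−0.04·52))/4.15 = 0.1975
IBU = (10.1/100)·31·0.1975·1000/23.1 = 26.7704
BU:GU = 26.7704/63

0.4249


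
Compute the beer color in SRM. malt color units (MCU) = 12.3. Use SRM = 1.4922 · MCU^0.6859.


SRM = 1.4922 · 12.3^0.6859

8.3444 SRM


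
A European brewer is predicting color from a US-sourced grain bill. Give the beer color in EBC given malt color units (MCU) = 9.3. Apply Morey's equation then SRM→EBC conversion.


SRM = 1.4922·MCU^0.6859;  EBC = SRM·1.97
SRM = 1.4922·9.3^0.6859 = 6.8883
EBC = 6.8883·1.97

13.5699 EBC


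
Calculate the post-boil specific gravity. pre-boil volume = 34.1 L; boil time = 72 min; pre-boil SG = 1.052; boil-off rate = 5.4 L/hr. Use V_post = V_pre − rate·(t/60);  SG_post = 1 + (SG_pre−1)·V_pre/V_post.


V_post = 34.1 − 5.4·(72/60) = 27.6200
SG_post = 1 + (1.052 − 1)·34.1/27.6200

1.0642


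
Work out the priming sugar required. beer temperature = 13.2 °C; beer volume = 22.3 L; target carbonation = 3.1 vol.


residual = 14.695·(0.01821 + 0.09011·e^(−0.04·T));  sugar = (target − residual)·4.0·V
residual = 14.695·(0.01821 + 0.09011·e^(−0.04·13.2)) = 1.0486
sugar = (3.1 − 1.0486)·4.0·22.3

182.9878 g


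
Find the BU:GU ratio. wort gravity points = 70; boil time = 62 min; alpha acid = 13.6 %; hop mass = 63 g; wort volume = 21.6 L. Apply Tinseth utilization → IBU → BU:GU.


U = 1.65·0.000125^(GP/1000)·(1−e^(−0.04t))/4.15;  IBU = (α/100)·m·U·1000/V;  BU:GU = IBU/GP
U = 1.65·0.000125^(70/1000)·(1−e^(−0.04·62))/4.15 = 0.1942
IBU = (13.6/100)·63·0.1942·1000/21.6 = 77.0305
BU:GU = 77.0305/70

1.1004


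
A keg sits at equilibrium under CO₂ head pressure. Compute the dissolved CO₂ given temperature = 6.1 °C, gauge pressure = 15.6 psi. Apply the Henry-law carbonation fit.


vols = (P + 14.695)·(0.01821 + 0.09011·e^(−0.04·T))
vols = (15.6 + 14.695)·(0.01821 + 0.09011·e^(−0.04·6.1))

2.6905 volumes


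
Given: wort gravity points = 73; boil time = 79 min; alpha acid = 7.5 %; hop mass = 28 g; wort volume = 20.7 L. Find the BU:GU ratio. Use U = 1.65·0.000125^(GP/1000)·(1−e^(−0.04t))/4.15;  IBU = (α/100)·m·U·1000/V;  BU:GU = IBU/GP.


U = 1.65·0.000125^(73/1000)·(1−e^(−0.04·79))/4.15 = 0.1976
IBU = (7.5/100)·28·0.1976·1000/20.7 = 20.0416
BU:GU = 20.0416/73

0.2745


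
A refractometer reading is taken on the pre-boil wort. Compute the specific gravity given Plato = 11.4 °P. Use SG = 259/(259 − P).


SG = 259/(259 − 11.4)

1.0460


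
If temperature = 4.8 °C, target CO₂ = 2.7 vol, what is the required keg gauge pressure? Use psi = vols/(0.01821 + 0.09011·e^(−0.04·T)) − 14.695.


psi = 2.7/(0.01821 + 0.09011·e^(−0.04·4.8)) − 14.695

14.4695 psi


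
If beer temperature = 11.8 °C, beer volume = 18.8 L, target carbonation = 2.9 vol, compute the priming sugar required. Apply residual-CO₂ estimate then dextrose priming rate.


residual = 14.695·(0.01821 + 0.09011·e^(−0.04·T));  sugar = (target − residual)·4.0·V
residual = 14.695·(0.01821 + 0.09011·e^(−0.04·11.8)) = 1.0935
sugar = (2.9 − 1.0935)·4.0·18.8

135.8451 g


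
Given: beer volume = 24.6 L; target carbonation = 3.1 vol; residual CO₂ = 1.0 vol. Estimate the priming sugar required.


sugar = (target − residual)·4.0·V
sugar = (3.1 − 1.0)·4.0·24.6

206.6400 g


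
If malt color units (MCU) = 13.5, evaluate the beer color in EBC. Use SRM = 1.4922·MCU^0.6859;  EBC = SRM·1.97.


SRM = 1.4922·13.5^0.6859 = 8.8945
EBC = 8.8945·1.97

17.5222 EBC


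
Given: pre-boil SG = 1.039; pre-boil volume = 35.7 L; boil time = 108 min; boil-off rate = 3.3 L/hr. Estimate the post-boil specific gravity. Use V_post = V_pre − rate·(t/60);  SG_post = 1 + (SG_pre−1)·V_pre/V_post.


V_post = 35.7 − 3.3·(108/60) = 29.7600
SG_post = 1 + (1.039 − 1)·35.7/29.7600

1.0468


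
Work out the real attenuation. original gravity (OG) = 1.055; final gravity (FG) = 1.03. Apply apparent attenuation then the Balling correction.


AA = (OG−FG)/(OG−1)·100;  RA = AA·0.8192
AA = (1.055 − 1.03)/(1.055 − 1)·100 = 45.4545
RA = 45.4545·0.8192

37.2364 %


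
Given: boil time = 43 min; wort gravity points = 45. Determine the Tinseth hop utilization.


U = 1.65·0.000125^(GP/1000) · (1 − e^(−0.04·t))/4.15
bigness = 1.65·0.000125^(45/1000) = 1.1011
boil_factor = (1 − e^(−0.04·43))/4.15 = 0.1978
U = 1.1011 · 0.1978

0.2178


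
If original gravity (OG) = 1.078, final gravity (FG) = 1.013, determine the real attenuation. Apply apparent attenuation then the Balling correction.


AA = (OG−FG)/(OG−1)·100;  RA = AA·0.8192
AA = (1.078 − 1.013)/(1.078 − 1)·100 = 83.3333
RA = 83.3333·0.8192

68.2667 %


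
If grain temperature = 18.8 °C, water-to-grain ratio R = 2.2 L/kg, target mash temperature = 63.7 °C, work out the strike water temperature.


T_strike = (0.41/R)·(T_mash − T_grain) + T_mash
T_strike = (0.41/2.2)·(63.7 − 18.8) + 63.7

72.0677 °C


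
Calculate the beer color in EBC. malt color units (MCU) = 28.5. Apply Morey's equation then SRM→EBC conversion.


SRM = 1.4922·MCU^0.6859;  EBC = SRM·1.97
SRM = 1.4922·28.5^0.6859 = 14.8493
EBC = 14.8493·1.97

29.2531 EBC


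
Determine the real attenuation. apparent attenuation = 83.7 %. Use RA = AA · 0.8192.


RA = 83.7 · 0.8192

68.5670 %


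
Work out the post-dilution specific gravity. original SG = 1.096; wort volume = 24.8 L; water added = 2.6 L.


SG_new = 1 + (SG_old − 1)·V_old/(V_old + V_water)
pts = (1.096 − 1)·1000·24.8/(24.8 + 2.6) = 86.8905
SG_new = 1 + 86.8905/1000

1.0869


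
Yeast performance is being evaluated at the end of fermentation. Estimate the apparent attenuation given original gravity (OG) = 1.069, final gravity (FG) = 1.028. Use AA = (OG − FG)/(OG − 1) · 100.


AA = (1.069 − 1.028)/(1.069 − 1) · 100

59.4203 %


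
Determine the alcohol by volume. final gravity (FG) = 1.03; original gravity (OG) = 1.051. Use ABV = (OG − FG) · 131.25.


ABV = (1.051 − 1.03) · 131.25

2.7562 % ABV


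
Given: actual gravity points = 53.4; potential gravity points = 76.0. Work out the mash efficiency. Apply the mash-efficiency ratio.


efficiency = actual / potential × 100
efficiency = 53.4 / 76.0 × 100

70.2632 %


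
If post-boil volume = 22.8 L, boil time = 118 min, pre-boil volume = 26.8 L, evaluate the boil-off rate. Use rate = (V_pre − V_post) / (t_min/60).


rate = (26.8 − 22.8) / (118/60)

2.0339 L/hr


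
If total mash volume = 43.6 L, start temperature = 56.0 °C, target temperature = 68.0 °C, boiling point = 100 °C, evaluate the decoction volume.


V_dec = V_total·(T_target − T_start)/(T_boil − T_start)
V_dec = 43.6·(68.0 − 56.0)/(100 − 56.0)

11.8909 L


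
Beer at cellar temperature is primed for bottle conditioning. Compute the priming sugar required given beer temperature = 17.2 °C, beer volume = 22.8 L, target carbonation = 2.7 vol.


residual = 14.695·(0.01821 + 0.09011·e^(−0.04·T));  sugar = (target − residual)·4.0·V
residual = 14.695·(0.01821 + 0.09011·e^(−0.04·17.2)) = 0.9331
sugar = (2.7 − 0.9331)·4.0·22.8

161.1417 g


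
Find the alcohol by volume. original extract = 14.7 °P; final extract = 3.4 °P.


SG = 259/(259 − P);  ABV = (OG − FG)·131.25
OG = 259/(259 − 14.7) = 1.0602
FG = 259/(259 − 3.4) = 1.0133
ABV = (1.0602 − 1.0133)·131.25

6.1517 % ABV


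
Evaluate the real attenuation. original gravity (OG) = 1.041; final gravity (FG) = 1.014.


AA = (OG−FG)/(OG−1)·100;  RA = AA·0.8192
AA = (1.041 − 1.014)/(1.041 − 1)·100 = 65.8537
RA = 65.8537·0.8192

53.9473 %


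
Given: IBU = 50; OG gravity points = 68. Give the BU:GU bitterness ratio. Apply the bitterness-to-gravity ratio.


BU:GU = IBU / OG_points
BU:GU = 50 / 68

0.7353


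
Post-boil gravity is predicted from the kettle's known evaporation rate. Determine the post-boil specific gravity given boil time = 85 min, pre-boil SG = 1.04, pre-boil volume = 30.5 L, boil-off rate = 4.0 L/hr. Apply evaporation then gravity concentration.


V_post = V_pre − rate·(t/60);  SG_post = 1 + (SG_pre−1)·V_pre/V_post
V_post = 30.5 − 4.0·(85/60) = 24.8333
SG_post = 1 + (1.04 − 1)·30.5/24.8333

1.0491


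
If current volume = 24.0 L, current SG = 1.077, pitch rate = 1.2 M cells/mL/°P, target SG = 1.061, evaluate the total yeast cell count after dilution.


V_w = V·((SG_c−1)/(SG_t−1)−1);  °P = 259 − 259/SG_t;  cells = rate·(V+V_w)·°P
V_w = 24.0·((1.077−1)/(1.061−1)−1) = 6.2951
V_final = 24.0 + 6.2951 = 30.2951
°P = 259 − 259/1.061 = 14.8907
cells = 1.2·30.2951·14.8907

541.3369 billion cells


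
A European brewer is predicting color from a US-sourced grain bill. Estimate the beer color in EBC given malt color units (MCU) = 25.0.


SRM = 1.4922·MCU^0.6859;  EBC = SRM·1.97
SRM = 1.4922·25.0^0.6859 = 13.5729
EBC = 13.5729·1.97

26.7387 EBC


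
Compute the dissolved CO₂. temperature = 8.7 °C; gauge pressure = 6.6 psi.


vols = (P + 14.695)·(0.01821 + 0.09011·e^(−0.04·T))
vols = (6.6 + 14.695)·(0.01821 + 0.09011·e^(−0.04·8.7))

1.7427 volumes


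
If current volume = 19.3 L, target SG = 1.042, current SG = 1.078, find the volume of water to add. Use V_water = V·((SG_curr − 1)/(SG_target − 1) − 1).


V_water = 19.3·((1.078 − 1)/(1.042 − 1) − 1)

16.5429 L


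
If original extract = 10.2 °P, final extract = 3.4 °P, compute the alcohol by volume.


SG = 259/(259 − P);  ABV = (OG − FG)·131.25
OG = 259/(259 − 10.2) = 1.0410
FG = 259/(259 − 3.4) = 1.0133
ABV = (1.0410 − 1.0133)·131.25

3.6349 % ABV


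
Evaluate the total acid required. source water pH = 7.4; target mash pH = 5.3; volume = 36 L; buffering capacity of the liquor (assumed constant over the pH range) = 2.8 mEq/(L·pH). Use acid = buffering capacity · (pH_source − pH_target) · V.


acid = 2.8 · (7.4 − 5.3) · 36

211.6800 mEq


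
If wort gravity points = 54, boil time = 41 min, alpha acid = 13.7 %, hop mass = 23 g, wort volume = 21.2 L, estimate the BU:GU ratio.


U = 1.65·0.000125^(GP/1000)·(1−e^(−0.04t))/4.15;  IBU = (α/100)·m·U·1000/V;  BU:GU = IBU/GP
U = 1.65·0.000125^(54/1000)·(1−e^(−0.04·41))/4.15 = 0.1972
IBU = (13.7/100)·23·0.1972·1000/21.2 = 29.3175
BU:GU = 29.3175/54

0.5429


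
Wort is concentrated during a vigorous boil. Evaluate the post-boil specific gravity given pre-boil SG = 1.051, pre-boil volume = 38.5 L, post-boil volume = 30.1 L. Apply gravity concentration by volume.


SG_post = 1 + (SG_pre − 1)·V_pre/V_post
pts_pre = (1.051 − 1)·1000 = 51.0000
pts_post = 51.0000·38.5/30.1 = 65.2326
SG_post = 1 + 65.2326/1000

1.0652


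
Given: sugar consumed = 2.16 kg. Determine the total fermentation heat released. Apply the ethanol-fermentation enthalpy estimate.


Q = m_sugar · 590 kJ/kg
Q = 2.16 · 590

1274.4000 kJ
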